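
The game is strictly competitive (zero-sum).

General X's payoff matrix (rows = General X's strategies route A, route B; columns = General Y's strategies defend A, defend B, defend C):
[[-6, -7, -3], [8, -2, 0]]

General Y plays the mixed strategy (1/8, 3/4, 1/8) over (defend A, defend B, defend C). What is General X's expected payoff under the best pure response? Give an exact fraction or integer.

-1/2

route A: (-6)·(1/8) + (-7)·(3/4) + (-3)·(1/8) = -51/8.
route B: (8)·(1/8) + (-2)·(3/4) + (0)·(1/8) = -1/2.
The best pure response is route B with expected payoff -1/2.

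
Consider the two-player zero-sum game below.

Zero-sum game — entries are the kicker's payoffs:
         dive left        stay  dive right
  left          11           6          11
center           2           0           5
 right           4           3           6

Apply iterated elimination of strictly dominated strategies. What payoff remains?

Column dive right is strictly dominated by stay for the goalkeeper (6<11, 0<5, 3<6); eliminate dive right.
Row center is strictly dominated by row left (11>2, 6>0); eliminate center.
Column dive left is strictly dominated by stay for the goalkeeper (6<11, 3<4); eliminate dive left.
Row right is strictly dominated by row left (6>3); eliminate right.
Only (left, stay) remains, with payoff 6.

6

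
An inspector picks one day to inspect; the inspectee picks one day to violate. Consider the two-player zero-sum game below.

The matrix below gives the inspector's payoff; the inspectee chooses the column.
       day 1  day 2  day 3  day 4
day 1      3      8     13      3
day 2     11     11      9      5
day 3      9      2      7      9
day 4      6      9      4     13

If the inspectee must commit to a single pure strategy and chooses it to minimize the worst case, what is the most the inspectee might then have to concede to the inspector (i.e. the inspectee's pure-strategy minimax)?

11

The worst case (largest entry) in each column is day 1: 11, day 2: 11, day 3: 13, day 4: 13.
The best (smallest) of these is 11.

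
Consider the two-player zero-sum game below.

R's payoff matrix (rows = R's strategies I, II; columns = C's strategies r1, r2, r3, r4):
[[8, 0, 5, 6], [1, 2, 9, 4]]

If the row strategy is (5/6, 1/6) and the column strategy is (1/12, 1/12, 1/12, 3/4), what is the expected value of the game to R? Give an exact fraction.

383/72

Against (1/12, 1/12, 1/12, 3/4), each row's expected payoff is I: 67/12; II: 4.
Taking the (5/6, 1/6)-weighted average: (5/6)·(67/12) + (1/6)·(4) = 383/72.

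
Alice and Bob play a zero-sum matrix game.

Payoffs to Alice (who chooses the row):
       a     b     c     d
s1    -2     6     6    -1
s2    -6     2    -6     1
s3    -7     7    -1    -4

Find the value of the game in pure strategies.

Row minima: -2, -6, -7 → Alice's maximin is -2.
Column maxima: -2, 7, 6, 1 → Bob's minimax is -2.
They coincide at (s1, a), so the value is -2.

-2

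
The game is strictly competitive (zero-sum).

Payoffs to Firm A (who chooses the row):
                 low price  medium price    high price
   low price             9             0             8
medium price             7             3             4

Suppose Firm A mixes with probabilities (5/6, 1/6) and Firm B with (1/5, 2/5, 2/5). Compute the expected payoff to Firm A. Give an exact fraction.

Against (1/5, 2/5, 2/5), each row's expected payoff is low price: 5; medium price: 21/5.
Taking the (5/6, 1/6)-weighted average: (5/6)·(5) + (1/6)·(21/5) = 73/15.

73/15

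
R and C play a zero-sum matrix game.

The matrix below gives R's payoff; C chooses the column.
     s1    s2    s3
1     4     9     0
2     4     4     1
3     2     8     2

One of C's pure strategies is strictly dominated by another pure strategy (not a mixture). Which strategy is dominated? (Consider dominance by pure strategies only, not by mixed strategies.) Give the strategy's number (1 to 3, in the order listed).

2

C prefers columns that give R less. Compare s2 with s3: 0 < 9, 1 < 4, 2 < 8.
So s3 strictly dominates s2 for C; s2 is strictly dominated.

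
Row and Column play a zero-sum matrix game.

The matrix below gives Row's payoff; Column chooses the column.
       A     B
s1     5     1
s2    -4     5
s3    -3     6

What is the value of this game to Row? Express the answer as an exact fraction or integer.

33/13

Row s2 is strictly dominated by row s3, so Row never plays it.
The remaining 2×2 game on (s1, s3) × (A, B) has no saddle point. Let Row play s1 with probability p; indifference gives 5p − 3(1−p) = p + 6(1−p), so p = 9/13.
Similarly Column's optimal q on A is 5/13, and the value is 5·(5/13) + (1)·(8/13) = 33/13.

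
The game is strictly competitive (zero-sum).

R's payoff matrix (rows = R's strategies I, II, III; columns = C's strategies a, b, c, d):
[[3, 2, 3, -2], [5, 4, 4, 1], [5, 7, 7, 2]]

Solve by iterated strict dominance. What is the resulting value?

2

Row I is strictly dominated by row II (5>3, 4>2, 4>3, 1>-2); eliminate I.
Column a is strictly dominated by d for C (1<5, 2<5); eliminate a.
Column c is strictly dominated by d for C (1<4, 2<7); eliminate c.
Row II is strictly dominated by row III (7>4, 2>1); eliminate II.
Column b is strictly dominated by d for C (2<7); eliminate b.
Only (III, d) remains, with payoff 2.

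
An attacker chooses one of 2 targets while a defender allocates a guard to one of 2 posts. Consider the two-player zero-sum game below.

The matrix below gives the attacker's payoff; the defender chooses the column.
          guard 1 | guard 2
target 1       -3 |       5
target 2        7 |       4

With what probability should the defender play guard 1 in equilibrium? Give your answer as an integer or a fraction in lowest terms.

Row minima are -3 and 4, so the attacker's maximin is 4; column maxima are 7 and 5, so the defender's minimax is 5. These differ, so the equilibrium is in mixed strategies.
Let the defender play guard 1 with probability q. The attacker is indifferent when −3q + 5(1−q) = 7q + 4(1−q), giving q = 1/11.

1/11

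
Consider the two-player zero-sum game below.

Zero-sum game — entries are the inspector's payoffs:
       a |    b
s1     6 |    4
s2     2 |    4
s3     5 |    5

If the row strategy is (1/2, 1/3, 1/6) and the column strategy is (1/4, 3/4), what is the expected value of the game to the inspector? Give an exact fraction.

Against (1/4, 3/4), each row's expected payoff is s1: 9/2; s2: 7/2; s3: 5.
Taking the (1/2, 1/3, 1/6)-weighted average: (1/2)·(9/2) + (1/3)·(7/2) + (1/6)·(5) = 17/4.

17/4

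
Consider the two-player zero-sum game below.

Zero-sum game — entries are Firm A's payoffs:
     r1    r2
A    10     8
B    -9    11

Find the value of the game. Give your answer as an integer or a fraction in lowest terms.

Row minima are 8 and -9, so Firm A's maximin is 8; column maxima are 10 and 11, so Firm B's minimax is 10. These differ, so the equilibrium is in mixed strategies.
Let Firm A play A with probability p. Firm B is indifferent when 10p − 9(1−p) = 8p + 11(1−p), giving p = 10/11.
Let Firm B play r1 with probability q. Firm A is indifferent when 10q + 8(1−q) = −9q + 11(1−q), giving q = 3/22.
The value is 10·(3/22) + (8)·(19/22) = 91/11.

91/11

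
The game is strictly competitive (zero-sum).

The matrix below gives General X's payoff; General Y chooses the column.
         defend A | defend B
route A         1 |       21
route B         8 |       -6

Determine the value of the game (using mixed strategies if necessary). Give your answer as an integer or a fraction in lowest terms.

Row minima are 1 and -6, so General X's maximin is 1; column maxima are 8 and 21, so General Y's minimax is 8. These differ, so the equilibrium is in mixed strategies.
Let General X play route A with probability p. General Y is indifferent when p + 8(1−p) = 21p − 6(1−p), giving p = 7/17.
Let General Y play defend A with probability q. General X is indifferent when q + 21(1−q) = 8q − 6(1−q), giving q = 27/34.
The value is 1·(27/34) + (21)·(7/34) = 87/17.

87/17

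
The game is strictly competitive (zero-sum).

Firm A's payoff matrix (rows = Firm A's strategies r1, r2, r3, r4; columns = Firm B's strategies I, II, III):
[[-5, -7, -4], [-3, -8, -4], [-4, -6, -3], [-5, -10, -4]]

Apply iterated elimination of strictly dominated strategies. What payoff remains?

-6

Column I is strictly dominated by II for Firm B (-7<-5, -8<-3, -6<-4, -10<-5); eliminate I.
Column III is strictly dominated by II for Firm B (-7<-4, -8<-4, -6<-3, -10<-4); eliminate III.
Row r1 is strictly dominated by row r3 (-6>-7); eliminate r1.
Row r4 is strictly dominated by row r2 (-8>-10); eliminate r4.
Row r2 is strictly dominated by row r3 (-6>-8); eliminate r2.
Only (r3, II) remains, with payoff -6.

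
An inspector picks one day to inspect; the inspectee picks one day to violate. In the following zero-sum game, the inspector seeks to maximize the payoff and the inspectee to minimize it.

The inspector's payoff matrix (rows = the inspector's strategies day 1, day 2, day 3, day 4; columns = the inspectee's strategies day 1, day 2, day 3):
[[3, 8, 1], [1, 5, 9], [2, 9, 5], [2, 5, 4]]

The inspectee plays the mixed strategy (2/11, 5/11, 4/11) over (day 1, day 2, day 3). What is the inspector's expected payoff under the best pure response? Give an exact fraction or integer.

69/11

day 1: (3)·(2/11) + (8)·(5/11) + (1)·(4/11) = 50/11.
day 2: (1)·(2/11) + (5)·(5/11) + (9)·(4/11) = 63/11.
day 3: (2)·(2/11) + (9)·(5/11) + (5)·(4/11) = 69/11.
day 4: (2)·(2/11) + (5)·(5/11) + (4)·(4/11) = 45/11.
The best pure response is day 3 with expected payoff 69/11.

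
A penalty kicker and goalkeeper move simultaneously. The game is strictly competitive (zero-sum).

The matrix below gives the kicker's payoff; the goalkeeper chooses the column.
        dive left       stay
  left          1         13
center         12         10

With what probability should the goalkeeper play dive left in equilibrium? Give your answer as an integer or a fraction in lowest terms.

3/14

Row minima are 1 and 10, so the kicker's maximin is 10; column maxima are 12 and 13, so the goalkeeper's minimax is 12. These differ, so the equilibrium is in mixed strategies.
Let the goalkeeper play dive left with probability q. The kicker is indifferent when q + 13(1−q) = 12q + 10(1−q), giving q = 3/14.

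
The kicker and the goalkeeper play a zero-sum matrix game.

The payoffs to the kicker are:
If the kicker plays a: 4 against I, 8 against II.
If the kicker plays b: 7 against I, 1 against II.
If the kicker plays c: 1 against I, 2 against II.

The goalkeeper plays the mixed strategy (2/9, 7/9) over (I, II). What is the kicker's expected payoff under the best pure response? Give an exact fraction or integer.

a: (4)·(2/9) + (8)·(7/9) = 64/9.
b: (7)·(2/9) + (1)·(7/9) = 7/3.
c: (1)·(2/9) + (2)·(7/9) = 16/9.
The best pure response is a with expected payoff 64/9.

64/9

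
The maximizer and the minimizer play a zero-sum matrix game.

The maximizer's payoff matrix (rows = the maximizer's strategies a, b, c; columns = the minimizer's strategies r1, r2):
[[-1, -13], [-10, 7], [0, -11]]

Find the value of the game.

Row a is strictly dominated by row c, so the maximizer never plays it.
The remaining 2×2 game on (b, c) × (r1, r2) has no saddle point. Let the maximizer play b with probability p; indifference gives −10p = 7p − 11(1−p), so p = 11/28.
Similarly the minimizer's optimal q on r1 is 9/14, and the value is -10·(9/14) + (7)·(5/14) = -55/14.

-55/14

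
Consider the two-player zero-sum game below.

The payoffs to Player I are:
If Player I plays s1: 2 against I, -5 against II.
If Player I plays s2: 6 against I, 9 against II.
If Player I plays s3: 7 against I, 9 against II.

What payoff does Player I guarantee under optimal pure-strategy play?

Row minima: -5, 6, 7 → Player I's maximin is 7.
Column maxima: 7, 9 → Player II's minimax is 7.
They coincide at (s3, I), so the value is 7.

7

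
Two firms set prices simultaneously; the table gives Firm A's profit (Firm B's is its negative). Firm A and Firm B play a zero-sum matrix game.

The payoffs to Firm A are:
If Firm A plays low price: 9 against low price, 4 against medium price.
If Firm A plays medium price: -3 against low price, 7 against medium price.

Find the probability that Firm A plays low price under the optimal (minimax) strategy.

2/3

Row minima are 4 and -3, so Firm A's maximin is 4; column maxima are 9 and 7, so Firm B's minimax is 7. These differ, so the equilibrium is in mixed strategies.
Let Firm A play low price with probability p. Firm B is indifferent when 9p − 3(1−p) = 4p + 7(1−p), giving p = 2/3.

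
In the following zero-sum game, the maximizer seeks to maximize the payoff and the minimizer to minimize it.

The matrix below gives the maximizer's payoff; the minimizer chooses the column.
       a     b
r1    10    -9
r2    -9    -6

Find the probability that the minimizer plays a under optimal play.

Row minima are -9 and -9, so the maximizer's maximin is -9; column maxima are 10 and -6, so the minimizer's minimax is -6. These differ, so the equilibrium is in mixed strategies.
Let the minimizer play a with probability q. The maximizer is indifferent when 10q − 9(1−q) = −9q − 6(1−q), giving q = 3/22.

3/22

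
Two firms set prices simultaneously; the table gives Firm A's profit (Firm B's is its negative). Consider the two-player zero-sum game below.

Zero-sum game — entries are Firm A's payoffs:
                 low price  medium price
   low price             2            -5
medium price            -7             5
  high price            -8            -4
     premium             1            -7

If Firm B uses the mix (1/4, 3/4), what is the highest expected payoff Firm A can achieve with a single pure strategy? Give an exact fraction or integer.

2

low price: (2)·(1/4) + (-5)·(3/4) = -13/4.
medium price: (-7)·(1/4) + (5)·(3/4) = 2.
high price: (-8)·(1/4) + (-4)·(3/4) = -5.
premium: (1)·(1/4) + (-7)·(3/4) = -5.
The best pure response is medium price with expected payoff 2.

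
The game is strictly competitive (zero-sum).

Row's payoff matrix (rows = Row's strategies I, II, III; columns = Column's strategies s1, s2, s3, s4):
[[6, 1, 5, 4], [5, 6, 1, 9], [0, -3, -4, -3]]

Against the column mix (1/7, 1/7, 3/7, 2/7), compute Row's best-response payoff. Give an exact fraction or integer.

I: (6)·(1/7) + (1)·(1/7) + (5)·(3/7) + (4)·(2/7) = 30/7.
II: (5)·(1/7) + (6)·(1/7) + (1)·(3/7) + (9)·(2/7) = 32/7.
III: (0)·(1/7) + (-3)·(1/7) + (-4)·(3/7) + (-3)·(2/7) = -3.
The best pure response is II with expected payoff 32/7.

32/7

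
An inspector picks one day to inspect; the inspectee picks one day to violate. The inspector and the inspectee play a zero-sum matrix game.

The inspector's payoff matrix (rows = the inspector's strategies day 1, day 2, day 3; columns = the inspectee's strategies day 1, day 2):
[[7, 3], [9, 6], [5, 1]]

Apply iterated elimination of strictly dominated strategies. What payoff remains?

Row day 3 is strictly dominated by row day 1 (7>5, 3>1); eliminate day 3.
Row day 1 is strictly dominated by row day 2 (9>7, 6>3); eliminate day 1.
Column day 1 is strictly dominated by day 2 for the inspectee (6<9); eliminate day 1.
Only (day 2, day 2) remains, with payoff 6.

6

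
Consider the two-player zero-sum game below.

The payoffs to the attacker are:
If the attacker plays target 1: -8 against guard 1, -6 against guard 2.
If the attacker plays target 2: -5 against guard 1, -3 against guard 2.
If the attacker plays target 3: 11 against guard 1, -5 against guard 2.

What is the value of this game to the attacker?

-29/9

Row target 1 is strictly dominated by row target 2, so the attacker never plays it.
The remaining 2×2 game on (target 2, target 3) × (guard 1, guard 2) has no saddle point. Let the attacker play target 2 with probability p; indifference gives −5p + 11(1−p) = −3p − 5(1−p), so p = 8/9.
Similarly the defender's optimal q on guard 1 is 1/9, and the value is -5·(1/9) + (-3)·(8/9) = -29/9.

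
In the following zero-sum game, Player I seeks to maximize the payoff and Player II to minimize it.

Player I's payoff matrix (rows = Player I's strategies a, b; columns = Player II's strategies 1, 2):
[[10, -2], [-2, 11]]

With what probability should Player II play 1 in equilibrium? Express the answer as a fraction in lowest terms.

13/25

Row minima are -2 and -2, so Player I's maximin is -2; column maxima are 10 and 11, so Player II's minimax is 10. These differ, so the equilibrium is in mixed strategies.
Let Player II play 1 with probability q. Player I is indifferent when 10q − 2(1−q) = −2q + 11(1−q), giving q = 13/25.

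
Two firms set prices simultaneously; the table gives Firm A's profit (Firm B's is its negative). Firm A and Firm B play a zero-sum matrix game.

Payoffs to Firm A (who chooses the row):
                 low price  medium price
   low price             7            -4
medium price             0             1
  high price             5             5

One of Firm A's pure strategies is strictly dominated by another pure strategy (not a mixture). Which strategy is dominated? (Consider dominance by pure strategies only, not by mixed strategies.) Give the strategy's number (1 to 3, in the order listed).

Compare medium price with high price: 5 > 0, 5 > 1.
So high price strictly dominates medium price for Firm A; medium price is strictly dominated.

2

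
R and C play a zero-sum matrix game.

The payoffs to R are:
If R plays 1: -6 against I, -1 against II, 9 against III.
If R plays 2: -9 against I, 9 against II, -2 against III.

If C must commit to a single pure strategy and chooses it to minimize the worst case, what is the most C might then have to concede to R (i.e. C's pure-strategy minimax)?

-6

The worst case (largest entry) in each column is I: -6, II: 9, III: 9.
The best (smallest) of these is -6.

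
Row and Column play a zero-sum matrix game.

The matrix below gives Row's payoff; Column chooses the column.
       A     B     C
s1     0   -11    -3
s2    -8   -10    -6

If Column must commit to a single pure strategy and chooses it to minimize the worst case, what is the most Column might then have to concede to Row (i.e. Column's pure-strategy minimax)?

-10

The worst case (largest entry) in each column is A: 0, B: -10, C: -3.
The best (smallest) of these is -10.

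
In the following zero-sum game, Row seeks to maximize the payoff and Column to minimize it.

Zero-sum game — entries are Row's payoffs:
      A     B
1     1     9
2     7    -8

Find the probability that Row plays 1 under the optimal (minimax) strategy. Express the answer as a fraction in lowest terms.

Row minima are 1 and -8, so Row's maximin is 1; column maxima are 7 and 9, so Column's minimax is 7. These differ, so the equilibrium is in mixed strategies.
Let Row play 1 with probability p. Column is indifferent when p + 7(1−p) = 9p − 8(1−p), giving p = 15/23.

15/23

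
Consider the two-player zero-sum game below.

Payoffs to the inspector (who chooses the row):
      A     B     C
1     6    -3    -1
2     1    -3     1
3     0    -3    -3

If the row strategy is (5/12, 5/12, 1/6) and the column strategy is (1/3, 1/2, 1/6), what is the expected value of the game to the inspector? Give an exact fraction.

-11/18

Against (1/3, 1/2, 1/6), each row's expected payoff is 1: 1/3; 2: -1; 3: -2.
Taking the (5/12, 5/12, 1/6)-weighted average: (5/12)·(1/3) + (5/12)·(-1) + (1/6)·(-2) = -11/18.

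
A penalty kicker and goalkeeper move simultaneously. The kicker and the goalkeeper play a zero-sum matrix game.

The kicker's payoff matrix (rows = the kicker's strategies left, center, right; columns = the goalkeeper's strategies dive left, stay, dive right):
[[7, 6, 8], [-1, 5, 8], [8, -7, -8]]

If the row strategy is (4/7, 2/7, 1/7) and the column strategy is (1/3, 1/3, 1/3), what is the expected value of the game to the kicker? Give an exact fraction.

101/21

Against (1/3, 1/3, 1/3), each row's expected payoff is left: 7; center: 4; right: -7/3.
Taking the (4/7, 2/7, 1/7)-weighted average: (4/7)·(7) + (2/7)·(4) + (1/7)·(-7/3) = 101/21.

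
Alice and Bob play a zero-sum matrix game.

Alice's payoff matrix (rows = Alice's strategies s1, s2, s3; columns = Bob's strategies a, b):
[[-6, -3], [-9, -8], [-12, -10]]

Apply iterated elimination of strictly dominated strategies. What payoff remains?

Column b is strictly dominated by a for Bob (-6<-3, -9<-8, -12<-10); eliminate b.
Row s3 is strictly dominated by row s1 (-6>-12); eliminate s3.
Row s2 is strictly dominated by row s1 (-6>-9); eliminate s2.
Only (s1, a) remains, with payoff -6.

-6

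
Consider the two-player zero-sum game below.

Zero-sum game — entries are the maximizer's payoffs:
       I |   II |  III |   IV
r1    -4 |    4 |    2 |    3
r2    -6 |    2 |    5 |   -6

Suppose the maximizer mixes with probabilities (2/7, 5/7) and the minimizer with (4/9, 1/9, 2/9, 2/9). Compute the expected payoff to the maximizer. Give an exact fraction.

Against (4/9, 1/9, 2/9, 2/9), each row's expected payoff is r1: -2/9; r2: -8/3.
Taking the (2/7, 5/7)-weighted average: (2/7)·(-2/9) + (5/7)·(-8/3) = -124/63.

-124/63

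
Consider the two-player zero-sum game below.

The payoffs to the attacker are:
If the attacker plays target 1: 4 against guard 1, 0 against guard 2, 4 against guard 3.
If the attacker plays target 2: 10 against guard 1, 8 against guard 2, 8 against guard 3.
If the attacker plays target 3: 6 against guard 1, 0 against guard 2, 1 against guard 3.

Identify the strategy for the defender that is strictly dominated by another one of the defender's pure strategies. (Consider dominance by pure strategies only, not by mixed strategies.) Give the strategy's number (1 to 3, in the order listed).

The defender prefers columns that give the attacker less. Compare guard 1 with guard 2: 0 < 4, 8 < 10, 0 < 6.
So guard 2 strictly dominates guard 1 for the defender; guard 1 is strictly dominated.

1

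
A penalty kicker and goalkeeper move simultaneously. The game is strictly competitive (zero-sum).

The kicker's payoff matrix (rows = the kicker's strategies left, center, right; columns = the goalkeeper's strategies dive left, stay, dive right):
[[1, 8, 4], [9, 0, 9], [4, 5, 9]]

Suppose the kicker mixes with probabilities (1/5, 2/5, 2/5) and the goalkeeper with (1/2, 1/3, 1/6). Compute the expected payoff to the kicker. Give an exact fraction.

Against (1/2, 1/3, 1/6), each row's expected payoff is left: 23/6; center: 6; right: 31/6.
Taking the (1/5, 2/5, 2/5)-weighted average: (1/5)·(23/6) + (2/5)·(6) + (2/5)·(31/6) = 157/30.

157/30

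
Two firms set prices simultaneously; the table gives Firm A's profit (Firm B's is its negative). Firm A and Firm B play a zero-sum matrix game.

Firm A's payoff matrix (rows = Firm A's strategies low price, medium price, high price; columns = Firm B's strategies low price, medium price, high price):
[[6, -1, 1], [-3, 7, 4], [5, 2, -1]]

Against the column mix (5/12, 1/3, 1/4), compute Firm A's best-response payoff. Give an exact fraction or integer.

low price: (6)·(5/12) + (-1)·(1/3) + (1)·(1/4) = 29/12.
medium price: (-3)·(5/12) + (7)·(1/3) + (4)·(1/4) = 25/12.
high price: (5)·(5/12) + (2)·(1/3) + (-1)·(1/4) = 5/2.
The best pure response is high price with expected payoff 5/2.

5/2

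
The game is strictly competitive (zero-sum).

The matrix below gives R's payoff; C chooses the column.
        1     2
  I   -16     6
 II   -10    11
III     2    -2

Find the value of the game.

Row I is strictly dominated by row II, so R never plays it.
The remaining 2×2 game on (II, III) × (1, 2) has no saddle point. Let R play II with probability p; indifference gives −10p + 2(1−p) = 11p − 2(1−p), so p = 4/25.
Similarly C's optimal q on 1 is 13/25, and the value is -10·(13/25) + (11)·(12/25) = 2/25.

2/25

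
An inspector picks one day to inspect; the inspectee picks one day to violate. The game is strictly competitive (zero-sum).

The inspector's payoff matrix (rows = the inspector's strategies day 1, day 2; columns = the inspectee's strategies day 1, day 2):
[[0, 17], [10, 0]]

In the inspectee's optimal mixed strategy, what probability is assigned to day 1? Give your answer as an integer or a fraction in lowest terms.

17/27

Row minima are 0 and 0, so the inspector's maximin is 0; column maxima are 10 and 17, so the inspectee's minimax is 10. These differ, so the equilibrium is in mixed strategies.
Let the inspectee play day 1 with probability q. The inspector is indifferent when 17(1−q) = 10q, giving q = 17/27.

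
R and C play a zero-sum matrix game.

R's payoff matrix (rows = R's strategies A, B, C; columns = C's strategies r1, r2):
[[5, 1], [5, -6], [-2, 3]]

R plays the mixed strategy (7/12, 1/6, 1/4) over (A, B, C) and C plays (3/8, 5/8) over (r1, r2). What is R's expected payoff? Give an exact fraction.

Against (3/8, 5/8), each row's expected payoff is A: 5/2; B: -15/8; C: 9/8.
Taking the (7/12, 1/6, 1/4)-weighted average: (7/12)·(5/2) + (1/6)·(-15/8) + (1/4)·(9/8) = 137/96.

137/96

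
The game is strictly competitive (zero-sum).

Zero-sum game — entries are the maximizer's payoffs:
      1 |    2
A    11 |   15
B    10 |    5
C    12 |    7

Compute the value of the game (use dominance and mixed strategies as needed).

Row B is strictly dominated by row C, so the maximizer never plays it.
The remaining 2×2 game on (A, C) × (1, 2) has no saddle point. Let the maximizer play A with probability p; indifference gives 11p + 12(1−p) = 15p + 7(1−p), so p = 5/9.
Similarly the minimizer's optimal q on 1 is 8/9, and the value is 11·(8/9) + (15)·(1/9) = 103/9.

103/9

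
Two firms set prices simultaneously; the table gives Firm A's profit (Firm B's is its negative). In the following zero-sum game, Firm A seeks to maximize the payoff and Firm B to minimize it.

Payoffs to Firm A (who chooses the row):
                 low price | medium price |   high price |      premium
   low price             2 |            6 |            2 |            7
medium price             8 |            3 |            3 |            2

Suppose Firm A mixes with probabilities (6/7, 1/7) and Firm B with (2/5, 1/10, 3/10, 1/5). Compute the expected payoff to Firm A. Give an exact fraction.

Against (2/5, 1/10, 3/10, 1/5), each row's expected payoff is low price: 17/5; medium price: 24/5.
Taking the (6/7, 1/7)-weighted average: (6/7)·(17/5) + (1/7)·(24/5) = 18/5.

18/5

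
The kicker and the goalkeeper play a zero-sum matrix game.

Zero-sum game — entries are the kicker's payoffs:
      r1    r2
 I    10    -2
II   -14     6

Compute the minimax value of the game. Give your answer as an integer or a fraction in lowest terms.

1

Row minima are -2 and -14, so the kicker's maximin is -2; column maxima are 10 and 6, so the goalkeeper's minimax is 6. These differ, so the equilibrium is in mixed strategies.
Let the kicker play I with probability p. The goalkeeper is indifferent when 10p − 14(1−p) = −2p + 6(1−p), giving p = 5/8.
Let the goalkeeper play r1 with probability q. The kicker is indifferent when 10q − 2(1−q) = −14q + 6(1−q), giving q = 1/4.
The value is 10·(1/4) + (-2)·(3/4) = 1.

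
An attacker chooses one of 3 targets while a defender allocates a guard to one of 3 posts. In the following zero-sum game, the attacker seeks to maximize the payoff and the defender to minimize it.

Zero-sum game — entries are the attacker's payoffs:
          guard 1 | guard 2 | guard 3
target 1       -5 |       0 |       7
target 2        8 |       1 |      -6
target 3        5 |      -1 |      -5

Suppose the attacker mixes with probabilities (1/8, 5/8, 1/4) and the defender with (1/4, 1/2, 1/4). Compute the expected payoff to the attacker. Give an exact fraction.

9/16

Against (1/4, 1/2, 1/4), each row's expected payoff is target 1: 1/2; target 2: 1; target 3: -1/2.
Taking the (1/8, 5/8, 1/4)-weighted average: (1/8)·(1/2) + (5/8)·(1) + (1/4)·(-1/2) = 9/16.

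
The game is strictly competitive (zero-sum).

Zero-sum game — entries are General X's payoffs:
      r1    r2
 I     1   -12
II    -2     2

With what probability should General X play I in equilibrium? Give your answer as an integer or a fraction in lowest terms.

Row minima are -12 and -2, so General X's maximin is -2; column maxima are 1 and 2, so General Y's minimax is 1. These differ, so the equilibrium is in mixed strategies.
Let General X play I with probability p. General Y is indifferent when p − 2(1−p) = −12p + 2(1−p), giving p = 4/17.

4/17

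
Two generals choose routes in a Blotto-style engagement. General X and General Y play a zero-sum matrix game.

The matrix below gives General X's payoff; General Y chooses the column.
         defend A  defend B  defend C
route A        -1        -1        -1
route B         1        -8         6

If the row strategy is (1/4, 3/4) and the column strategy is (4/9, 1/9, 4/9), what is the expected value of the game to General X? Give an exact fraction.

17/12

Against (4/9, 1/9, 4/9), each row's expected payoff is route A: -1; route B: 20/9.
Taking the (1/4, 3/4)-weighted average: (1/4)·(-1) + (3/4)·(20/9) = 17/12.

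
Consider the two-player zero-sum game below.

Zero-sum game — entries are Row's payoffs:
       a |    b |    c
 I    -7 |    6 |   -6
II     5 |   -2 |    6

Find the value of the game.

Column c is strictly dominated by a for Column (it gives Row more in every row).
The remaining 2×2 game on (I, II) × (a, b) has no saddle point. Let Row play I with probability p; indifference gives −7p + 5(1−p) = 6p − 2(1−p), so p = 7/20.
Similarly Column's optimal q on a is 2/5, and the value is -7·(2/5) + (6)·(3/5) = 4/5.

4/5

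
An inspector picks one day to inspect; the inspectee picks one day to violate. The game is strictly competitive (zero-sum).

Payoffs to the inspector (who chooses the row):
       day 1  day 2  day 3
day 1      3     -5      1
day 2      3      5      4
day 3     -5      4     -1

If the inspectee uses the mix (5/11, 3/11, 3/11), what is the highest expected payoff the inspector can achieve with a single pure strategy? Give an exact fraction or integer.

day 1: (3)·(5/11) + (-5)·(3/11) + (1)·(3/11) = 3/11.
day 2: (3)·(5/11) + (5)·(3/11) + (4)·(3/11) = 42/11.
day 3: (-5)·(5/11) + (4)·(3/11) + (-1)·(3/11) = -16/11.
The best pure response is day 2 with expected payoff 42/11.

42/11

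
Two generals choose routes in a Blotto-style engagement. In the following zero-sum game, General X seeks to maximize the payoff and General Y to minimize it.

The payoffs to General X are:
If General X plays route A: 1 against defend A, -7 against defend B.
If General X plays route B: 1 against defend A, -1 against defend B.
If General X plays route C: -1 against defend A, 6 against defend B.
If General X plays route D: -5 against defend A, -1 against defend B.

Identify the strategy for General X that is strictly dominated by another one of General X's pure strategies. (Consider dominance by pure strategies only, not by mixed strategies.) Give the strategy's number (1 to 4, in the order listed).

4

Compare route D with route C: -1 > -5, 6 > -1.
So route C strictly dominates route D for General X; route D is strictly dominated.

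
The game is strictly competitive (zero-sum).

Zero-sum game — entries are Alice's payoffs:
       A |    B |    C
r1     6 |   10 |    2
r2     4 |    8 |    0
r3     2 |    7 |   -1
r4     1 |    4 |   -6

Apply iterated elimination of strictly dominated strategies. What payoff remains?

2

Column B is strictly dominated by A for Bob (6<10, 4<8, 2<7, 1<4); eliminate B.
Column A is strictly dominated by C for Bob (2<6, 0<4, -1<2, -6<1); eliminate A.
Row r2 is strictly dominated by row r1 (2>0); eliminate r2.
Row r4 is strictly dominated by row r1 (2>-6); eliminate r4.
Row r3 is strictly dominated by row r1 (2>-1); eliminate r3.
Only (r1, C) remains, with payoff 2.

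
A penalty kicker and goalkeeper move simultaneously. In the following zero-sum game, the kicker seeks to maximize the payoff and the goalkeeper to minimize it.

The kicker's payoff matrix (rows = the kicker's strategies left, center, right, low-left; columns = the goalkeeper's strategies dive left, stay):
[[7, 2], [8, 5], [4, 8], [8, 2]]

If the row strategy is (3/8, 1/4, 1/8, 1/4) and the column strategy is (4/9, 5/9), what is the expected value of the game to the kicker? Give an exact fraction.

46/9

Against (4/9, 5/9), each row's expected payoff is left: 38/9; center: 19/3; right: 56/9; low-left: 14/3.
Taking the (3/8, 1/4, 1/8, 1/4)-weighted average: (3/8)·(38/9) + (1/4)·(19/3) + (1/8)·(56/9) + (1/4)·(14/3) = 46/9.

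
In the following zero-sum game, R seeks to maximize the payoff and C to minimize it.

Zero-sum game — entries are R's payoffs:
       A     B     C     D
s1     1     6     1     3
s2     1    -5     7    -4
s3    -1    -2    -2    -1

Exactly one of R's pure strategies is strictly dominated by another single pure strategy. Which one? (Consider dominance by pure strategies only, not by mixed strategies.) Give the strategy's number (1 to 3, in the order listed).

3

Compare s3 with s1: 1 > -1, 6 > -2, 1 > -2, 3 > -1.
So s1 strictly dominates s3 for R; s3 is strictly dominated.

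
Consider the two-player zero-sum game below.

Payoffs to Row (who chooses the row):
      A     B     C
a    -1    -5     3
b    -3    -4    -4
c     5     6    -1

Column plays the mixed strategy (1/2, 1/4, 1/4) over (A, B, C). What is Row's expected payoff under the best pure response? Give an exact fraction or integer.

15/4

a: (-1)·(1/2) + (-5)·(1/4) + (3)·(1/4) = -1.
b: (-3)·(1/2) + (-4)·(1/4) + (-4)·(1/4) = -7/2.
c: (5)·(1/2) + (6)·(1/4) + (-1)·(1/4) = 15/4.
The best pure response is c with expected payoff 15/4.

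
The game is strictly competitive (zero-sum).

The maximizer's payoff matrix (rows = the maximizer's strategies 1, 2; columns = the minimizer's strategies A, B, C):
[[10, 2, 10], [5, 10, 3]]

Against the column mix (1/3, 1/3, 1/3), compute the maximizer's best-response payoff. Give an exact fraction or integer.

22/3

1: (10)·(1/3) + (2)·(1/3) + (10)·(1/3) = 22/3.
2: (5)·(1/3) + (10)·(1/3) + (3)·(1/3) = 6.
The best pure response is 1 with expected payoff 22/3.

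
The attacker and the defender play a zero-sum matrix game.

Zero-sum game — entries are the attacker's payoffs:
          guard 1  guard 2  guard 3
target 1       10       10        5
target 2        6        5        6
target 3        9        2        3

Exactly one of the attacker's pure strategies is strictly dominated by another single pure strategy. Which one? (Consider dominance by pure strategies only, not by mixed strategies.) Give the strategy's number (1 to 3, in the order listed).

Compare target 3 with target 1: 10 > 9, 10 > 2, 5 > 3.
So target 1 strictly dominates target 3 for the attacker; target 3 is strictly dominated.

3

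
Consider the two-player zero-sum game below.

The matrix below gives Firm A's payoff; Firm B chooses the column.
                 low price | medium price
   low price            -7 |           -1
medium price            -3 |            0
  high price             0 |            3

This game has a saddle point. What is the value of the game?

Row minima: -7, -3, 0 → Firm A's maximin is 0.
Column maxima: 0, 3 → Firm B's minimax is 0.
They coincide at (high price, low price), so the value is 0.

0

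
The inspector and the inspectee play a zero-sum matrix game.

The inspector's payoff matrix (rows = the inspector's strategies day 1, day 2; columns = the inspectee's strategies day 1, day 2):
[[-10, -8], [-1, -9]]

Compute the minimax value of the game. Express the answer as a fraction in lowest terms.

Row minima are -10 and -9, so the inspector's maximin is -9; column maxima are -1 and -8, so the inspectee's minimax is -8. These differ, so the equilibrium is in mixed strategies.
Let the inspector play day 1 with probability p. The inspectee is indifferent when −10p − (1−p) = −8p − 9(1−p), giving p = 4/5.
Let the inspectee play day 1 with probability q. The inspector is indifferent when −10q − 8(1−q) = −q − 9(1−q), giving q = 1/10.
The value is -10·(1/10) + (-8)·(9/10) = -41/5.

-41/5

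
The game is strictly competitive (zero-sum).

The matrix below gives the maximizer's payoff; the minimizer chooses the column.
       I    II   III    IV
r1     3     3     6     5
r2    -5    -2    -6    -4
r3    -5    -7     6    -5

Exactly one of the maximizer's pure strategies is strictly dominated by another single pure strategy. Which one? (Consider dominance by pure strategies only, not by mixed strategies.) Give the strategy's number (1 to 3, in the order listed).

2

Compare r2 with r1: 3 > -5, 3 > -2, 6 > -6, 5 > -4.
So r1 strictly dominates r2 for the maximizer; r2 is strictly dominated.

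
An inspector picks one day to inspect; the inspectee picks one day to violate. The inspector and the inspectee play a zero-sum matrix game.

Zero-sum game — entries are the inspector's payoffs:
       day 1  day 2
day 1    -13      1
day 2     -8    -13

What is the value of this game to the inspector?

Row minima are -13 and -13, so the inspector's maximin is -13; column maxima are -8 and 1, so the inspectee's minimax is -8. These differ, so the equilibrium is in mixed strategies.
Let the inspector play day 1 with probability p. The inspectee is indifferent when −13p − 8(1−p) = p − 13(1−p), giving p = 5/19.
Let the inspectee play day 1 with probability q. The inspector is indifferent when −13q + (1−q) = −8q − 13(1−q), giving q = 14/19.
The value is -13·(14/19) + (1)·(5/19) = -177/19.

-177/19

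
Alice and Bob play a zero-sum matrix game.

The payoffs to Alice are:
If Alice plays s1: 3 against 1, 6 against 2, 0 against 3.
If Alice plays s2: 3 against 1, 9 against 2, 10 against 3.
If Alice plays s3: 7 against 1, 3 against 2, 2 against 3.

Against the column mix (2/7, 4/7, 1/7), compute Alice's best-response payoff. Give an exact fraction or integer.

s1: (3)·(2/7) + (6)·(4/7) + (0)·(1/7) = 30/7.
s2: (3)·(2/7) + (9)·(4/7) + (10)·(1/7) = 52/7.
s3: (7)·(2/7) + (3)·(4/7) + (2)·(1/7) = 4.
The best pure response is s2 with expected payoff 52/7.

52/7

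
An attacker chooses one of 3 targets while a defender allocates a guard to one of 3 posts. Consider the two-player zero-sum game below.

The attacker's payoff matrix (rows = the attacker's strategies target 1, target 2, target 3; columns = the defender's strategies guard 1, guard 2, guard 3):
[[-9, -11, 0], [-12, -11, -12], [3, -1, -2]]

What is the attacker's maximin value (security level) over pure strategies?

-2

The worst-case payoff for each row is target 1: -11, target 2: -12, target 3: -2.
The best of these is -2.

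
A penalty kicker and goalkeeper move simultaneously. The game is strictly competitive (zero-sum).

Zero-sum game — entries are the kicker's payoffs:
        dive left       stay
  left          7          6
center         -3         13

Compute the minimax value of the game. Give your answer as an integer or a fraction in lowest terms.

109/17

Row minima are 6 and -3, so the kicker's maximin is 6; column maxima are 7 and 13, so the goalkeeper's minimax is 7. These differ, so the equilibrium is in mixed strategies.
Let the kicker play left with probability p. The goalkeeper is indifferent when 7p − 3(1−p) = 6p + 13(1−p), giving p = 16/17.
Let the goalkeeper play dive left with probability q. The kicker is indifferent when 7q + 6(1−q) = −3q + 13(1−q), giving q = 7/17.
The value is 7·(7/17) + (6)·(10/17) = 109/17.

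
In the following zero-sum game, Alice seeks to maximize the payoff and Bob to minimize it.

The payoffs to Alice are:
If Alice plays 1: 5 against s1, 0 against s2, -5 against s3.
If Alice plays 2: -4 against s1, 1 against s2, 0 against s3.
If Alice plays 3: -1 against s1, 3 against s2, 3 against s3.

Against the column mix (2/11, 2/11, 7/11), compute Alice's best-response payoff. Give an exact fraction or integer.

1: (5)·(2/11) + (0)·(2/11) + (-5)·(7/11) = -25/11.
2: (-4)·(2/11) + (1)·(2/11) + (0)·(7/11) = -6/11.
3: (-1)·(2/11) + (3)·(2/11) + (3)·(7/11) = 25/11.
The best pure response is 3 with expected payoff 25/11.

25/11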